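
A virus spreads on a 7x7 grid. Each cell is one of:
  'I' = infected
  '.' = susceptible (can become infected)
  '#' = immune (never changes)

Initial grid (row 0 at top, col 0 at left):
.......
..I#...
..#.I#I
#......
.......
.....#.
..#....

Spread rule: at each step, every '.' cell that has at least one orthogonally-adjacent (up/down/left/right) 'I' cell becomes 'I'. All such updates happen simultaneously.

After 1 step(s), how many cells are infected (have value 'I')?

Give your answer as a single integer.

Answer: 10

Derivation:
Step 0 (initial): 3 infected
Step 1: +7 new -> 10 infected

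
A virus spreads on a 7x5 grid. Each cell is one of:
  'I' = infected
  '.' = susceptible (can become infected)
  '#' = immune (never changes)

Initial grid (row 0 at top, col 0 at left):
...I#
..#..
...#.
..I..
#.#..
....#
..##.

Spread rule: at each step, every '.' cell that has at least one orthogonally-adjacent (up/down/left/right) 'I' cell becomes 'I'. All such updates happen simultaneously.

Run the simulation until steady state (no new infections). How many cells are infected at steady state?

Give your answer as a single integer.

Answer: 26

Derivation:
Step 0 (initial): 2 infected
Step 1: +5 new -> 7 infected
Step 2: +7 new -> 14 infected
Step 3: +7 new -> 21 infected
Step 4: +4 new -> 25 infected
Step 5: +1 new -> 26 infected
Step 6: +0 new -> 26 infected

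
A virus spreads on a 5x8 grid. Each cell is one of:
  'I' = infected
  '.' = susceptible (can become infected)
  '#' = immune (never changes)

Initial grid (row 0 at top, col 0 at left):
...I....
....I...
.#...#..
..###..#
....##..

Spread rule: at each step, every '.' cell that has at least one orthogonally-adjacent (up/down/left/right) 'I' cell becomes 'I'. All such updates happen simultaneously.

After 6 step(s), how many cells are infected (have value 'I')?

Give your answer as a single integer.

Step 0 (initial): 2 infected
Step 1: +5 new -> 7 infected
Step 2: +5 new -> 12 infected
Step 3: +6 new -> 18 infected
Step 4: +4 new -> 22 infected
Step 5: +3 new -> 25 infected
Step 6: +2 new -> 27 infected

Answer: 27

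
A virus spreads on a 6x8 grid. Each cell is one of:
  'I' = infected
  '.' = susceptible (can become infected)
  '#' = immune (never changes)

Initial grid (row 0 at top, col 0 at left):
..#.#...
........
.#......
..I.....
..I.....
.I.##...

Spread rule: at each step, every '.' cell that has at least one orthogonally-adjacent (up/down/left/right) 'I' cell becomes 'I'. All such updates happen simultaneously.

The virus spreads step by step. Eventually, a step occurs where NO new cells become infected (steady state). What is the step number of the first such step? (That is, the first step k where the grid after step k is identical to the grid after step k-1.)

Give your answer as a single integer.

Step 0 (initial): 3 infected
Step 1: +7 new -> 10 infected
Step 2: +6 new -> 16 infected
Step 3: +6 new -> 22 infected
Step 4: +8 new -> 30 infected
Step 5: +6 new -> 36 infected
Step 6: +4 new -> 40 infected
Step 7: +2 new -> 42 infected
Step 8: +1 new -> 43 infected
Step 9: +0 new -> 43 infected

Answer: 9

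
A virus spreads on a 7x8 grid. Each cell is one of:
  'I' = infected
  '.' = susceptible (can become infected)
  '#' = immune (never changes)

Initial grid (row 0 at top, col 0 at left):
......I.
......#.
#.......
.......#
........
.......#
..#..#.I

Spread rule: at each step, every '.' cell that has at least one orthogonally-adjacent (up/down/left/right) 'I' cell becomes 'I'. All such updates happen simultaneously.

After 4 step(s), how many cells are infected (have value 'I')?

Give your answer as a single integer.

Step 0 (initial): 2 infected
Step 1: +3 new -> 5 infected
Step 2: +4 new -> 9 infected
Step 3: +6 new -> 15 infected
Step 4: +9 new -> 24 infected

Answer: 24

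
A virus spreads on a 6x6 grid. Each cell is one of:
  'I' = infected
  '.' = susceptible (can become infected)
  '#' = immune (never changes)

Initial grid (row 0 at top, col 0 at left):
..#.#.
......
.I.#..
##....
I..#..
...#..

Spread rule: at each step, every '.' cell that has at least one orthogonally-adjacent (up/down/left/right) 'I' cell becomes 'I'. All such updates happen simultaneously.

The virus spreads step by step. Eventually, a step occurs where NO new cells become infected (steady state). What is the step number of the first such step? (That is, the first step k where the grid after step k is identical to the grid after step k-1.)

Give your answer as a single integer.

Step 0 (initial): 2 infected
Step 1: +5 new -> 7 infected
Step 2: +6 new -> 13 infected
Step 3: +4 new -> 17 infected
Step 4: +3 new -> 20 infected
Step 5: +4 new -> 24 infected
Step 6: +4 new -> 28 infected
Step 7: +1 new -> 29 infected
Step 8: +0 new -> 29 infected

Answer: 8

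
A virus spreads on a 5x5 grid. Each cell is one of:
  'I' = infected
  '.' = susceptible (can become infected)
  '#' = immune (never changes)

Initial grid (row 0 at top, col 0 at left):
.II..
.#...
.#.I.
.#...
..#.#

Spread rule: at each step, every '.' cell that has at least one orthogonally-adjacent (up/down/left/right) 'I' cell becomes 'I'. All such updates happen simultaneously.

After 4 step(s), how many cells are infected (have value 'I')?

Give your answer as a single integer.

Step 0 (initial): 3 infected
Step 1: +7 new -> 10 infected
Step 2: +6 new -> 16 infected
Step 3: +1 new -> 17 infected
Step 4: +1 new -> 18 infected

Answer: 18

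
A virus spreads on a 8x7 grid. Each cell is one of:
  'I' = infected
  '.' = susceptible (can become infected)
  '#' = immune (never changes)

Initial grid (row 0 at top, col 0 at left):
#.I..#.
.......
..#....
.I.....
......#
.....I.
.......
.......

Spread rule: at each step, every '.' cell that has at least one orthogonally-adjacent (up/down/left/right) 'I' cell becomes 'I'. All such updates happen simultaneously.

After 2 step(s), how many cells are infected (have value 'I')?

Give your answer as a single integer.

Answer: 28

Derivation:
Step 0 (initial): 3 infected
Step 1: +11 new -> 14 infected
Step 2: +14 new -> 28 infected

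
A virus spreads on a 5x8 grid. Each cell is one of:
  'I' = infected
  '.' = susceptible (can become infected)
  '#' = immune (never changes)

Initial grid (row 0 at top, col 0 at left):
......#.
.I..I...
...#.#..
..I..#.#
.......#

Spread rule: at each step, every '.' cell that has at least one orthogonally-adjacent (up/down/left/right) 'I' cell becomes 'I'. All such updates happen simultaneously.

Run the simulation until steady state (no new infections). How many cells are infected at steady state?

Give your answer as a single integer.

Answer: 34

Derivation:
Step 0 (initial): 3 infected
Step 1: +12 new -> 15 infected
Step 2: +10 new -> 25 infected
Step 3: +4 new -> 29 infected
Step 4: +4 new -> 33 infected
Step 5: +1 new -> 34 infected
Step 6: +0 new -> 34 infected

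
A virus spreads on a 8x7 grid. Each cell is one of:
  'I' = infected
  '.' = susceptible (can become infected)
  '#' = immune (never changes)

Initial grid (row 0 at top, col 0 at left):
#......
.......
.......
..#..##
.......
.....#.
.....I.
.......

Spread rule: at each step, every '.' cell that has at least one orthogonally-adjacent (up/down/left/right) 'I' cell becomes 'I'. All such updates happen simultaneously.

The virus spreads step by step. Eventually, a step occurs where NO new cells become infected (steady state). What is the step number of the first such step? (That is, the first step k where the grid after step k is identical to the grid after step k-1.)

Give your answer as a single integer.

Answer: 11

Derivation:
Step 0 (initial): 1 infected
Step 1: +3 new -> 4 infected
Step 2: +5 new -> 9 infected
Step 3: +5 new -> 14 infected
Step 4: +6 new -> 20 infected
Step 5: +6 new -> 26 infected
Step 6: +6 new -> 32 infected
Step 7: +7 new -> 39 infected
Step 8: +6 new -> 45 infected
Step 9: +4 new -> 49 infected
Step 10: +2 new -> 51 infected
Step 11: +0 new -> 51 infected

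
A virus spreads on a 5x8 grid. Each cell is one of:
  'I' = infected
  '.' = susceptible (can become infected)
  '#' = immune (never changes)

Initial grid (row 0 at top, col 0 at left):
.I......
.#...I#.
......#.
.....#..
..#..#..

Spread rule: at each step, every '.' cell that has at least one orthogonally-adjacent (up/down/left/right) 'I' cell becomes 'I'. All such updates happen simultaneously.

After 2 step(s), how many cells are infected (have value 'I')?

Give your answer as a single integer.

Answer: 14

Derivation:
Step 0 (initial): 2 infected
Step 1: +5 new -> 7 infected
Step 2: +7 new -> 14 infected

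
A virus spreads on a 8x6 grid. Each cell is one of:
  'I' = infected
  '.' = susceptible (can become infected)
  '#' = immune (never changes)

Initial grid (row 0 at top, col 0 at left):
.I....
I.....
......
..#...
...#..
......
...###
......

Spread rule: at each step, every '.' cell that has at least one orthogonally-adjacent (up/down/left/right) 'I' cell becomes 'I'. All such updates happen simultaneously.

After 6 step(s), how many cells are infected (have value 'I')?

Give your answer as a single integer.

Step 0 (initial): 2 infected
Step 1: +4 new -> 6 infected
Step 2: +4 new -> 10 infected
Step 3: +5 new -> 15 infected
Step 4: +5 new -> 20 infected
Step 5: +6 new -> 26 infected
Step 6: +5 new -> 31 infected

Answer: 31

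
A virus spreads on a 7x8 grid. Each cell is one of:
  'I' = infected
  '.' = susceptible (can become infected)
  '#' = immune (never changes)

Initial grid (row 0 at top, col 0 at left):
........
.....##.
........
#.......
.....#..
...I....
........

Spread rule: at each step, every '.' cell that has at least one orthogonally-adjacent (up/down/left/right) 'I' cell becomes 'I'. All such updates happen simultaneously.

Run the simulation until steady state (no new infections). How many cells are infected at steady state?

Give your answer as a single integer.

Answer: 52

Derivation:
Step 0 (initial): 1 infected
Step 1: +4 new -> 5 infected
Step 2: +7 new -> 12 infected
Step 3: +8 new -> 20 infected
Step 4: +10 new -> 30 infected
Step 5: +8 new -> 38 infected
Step 6: +6 new -> 44 infected
Step 7: +4 new -> 48 infected
Step 8: +3 new -> 51 infected
Step 9: +1 new -> 52 infected
Step 10: +0 new -> 52 infected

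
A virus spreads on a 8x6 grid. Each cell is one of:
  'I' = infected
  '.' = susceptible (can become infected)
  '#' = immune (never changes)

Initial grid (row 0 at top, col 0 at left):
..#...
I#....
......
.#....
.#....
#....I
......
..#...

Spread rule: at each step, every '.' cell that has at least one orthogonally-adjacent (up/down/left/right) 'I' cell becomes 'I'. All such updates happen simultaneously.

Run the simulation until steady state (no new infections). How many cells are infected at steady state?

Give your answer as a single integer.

Answer: 42

Derivation:
Step 0 (initial): 2 infected
Step 1: +5 new -> 7 infected
Step 2: +8 new -> 15 infected
Step 3: +8 new -> 23 infected
Step 4: +10 new -> 33 infected
Step 5: +4 new -> 37 infected
Step 6: +4 new -> 41 infected
Step 7: +1 new -> 42 infected
Step 8: +0 new -> 42 infected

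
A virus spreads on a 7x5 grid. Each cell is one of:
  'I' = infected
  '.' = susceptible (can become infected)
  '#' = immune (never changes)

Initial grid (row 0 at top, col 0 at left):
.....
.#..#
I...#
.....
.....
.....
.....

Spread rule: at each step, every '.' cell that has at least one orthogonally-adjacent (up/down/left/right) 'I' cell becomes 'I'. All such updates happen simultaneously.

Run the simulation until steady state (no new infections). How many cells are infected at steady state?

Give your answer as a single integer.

Step 0 (initial): 1 infected
Step 1: +3 new -> 4 infected
Step 2: +4 new -> 8 infected
Step 3: +6 new -> 14 infected
Step 4: +6 new -> 20 infected
Step 5: +5 new -> 25 infected
Step 6: +4 new -> 29 infected
Step 7: +2 new -> 31 infected
Step 8: +1 new -> 32 infected
Step 9: +0 new -> 32 infected

Answer: 32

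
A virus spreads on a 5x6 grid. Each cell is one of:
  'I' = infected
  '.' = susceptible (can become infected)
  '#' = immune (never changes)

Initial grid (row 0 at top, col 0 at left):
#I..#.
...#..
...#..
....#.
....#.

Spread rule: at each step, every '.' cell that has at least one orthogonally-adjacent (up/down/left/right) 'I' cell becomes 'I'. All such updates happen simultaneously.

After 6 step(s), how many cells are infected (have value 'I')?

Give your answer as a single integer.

Answer: 17

Derivation:
Step 0 (initial): 1 infected
Step 1: +2 new -> 3 infected
Step 2: +4 new -> 7 infected
Step 3: +3 new -> 10 infected
Step 4: +3 new -> 13 infected
Step 5: +3 new -> 16 infected
Step 6: +1 new -> 17 infected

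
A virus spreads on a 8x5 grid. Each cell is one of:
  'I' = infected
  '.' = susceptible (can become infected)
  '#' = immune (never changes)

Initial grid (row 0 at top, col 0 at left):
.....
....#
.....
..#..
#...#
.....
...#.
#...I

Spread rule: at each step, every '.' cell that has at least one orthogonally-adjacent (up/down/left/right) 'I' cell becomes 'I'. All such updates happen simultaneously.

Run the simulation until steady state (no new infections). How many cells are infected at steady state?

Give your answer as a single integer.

Step 0 (initial): 1 infected
Step 1: +2 new -> 3 infected
Step 2: +2 new -> 5 infected
Step 3: +3 new -> 8 infected
Step 4: +3 new -> 11 infected
Step 5: +4 new -> 15 infected
Step 6: +4 new -> 19 infected
Step 7: +4 new -> 23 infected
Step 8: +4 new -> 27 infected
Step 9: +4 new -> 31 infected
Step 10: +2 new -> 33 infected
Step 11: +1 new -> 34 infected
Step 12: +0 new -> 34 infected

Answer: 34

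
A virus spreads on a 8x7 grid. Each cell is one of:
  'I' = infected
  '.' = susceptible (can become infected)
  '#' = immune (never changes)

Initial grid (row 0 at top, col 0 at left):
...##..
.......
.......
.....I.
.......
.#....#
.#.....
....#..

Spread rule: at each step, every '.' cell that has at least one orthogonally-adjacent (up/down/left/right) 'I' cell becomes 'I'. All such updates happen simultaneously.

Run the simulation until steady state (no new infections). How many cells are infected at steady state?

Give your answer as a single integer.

Answer: 50

Derivation:
Step 0 (initial): 1 infected
Step 1: +4 new -> 5 infected
Step 2: +7 new -> 12 infected
Step 3: +8 new -> 20 infected
Step 4: +9 new -> 29 infected
Step 5: +7 new -> 36 infected
Step 6: +6 new -> 42 infected
Step 7: +4 new -> 46 infected
Step 8: +3 new -> 49 infected
Step 9: +1 new -> 50 infected
Step 10: +0 new -> 50 infected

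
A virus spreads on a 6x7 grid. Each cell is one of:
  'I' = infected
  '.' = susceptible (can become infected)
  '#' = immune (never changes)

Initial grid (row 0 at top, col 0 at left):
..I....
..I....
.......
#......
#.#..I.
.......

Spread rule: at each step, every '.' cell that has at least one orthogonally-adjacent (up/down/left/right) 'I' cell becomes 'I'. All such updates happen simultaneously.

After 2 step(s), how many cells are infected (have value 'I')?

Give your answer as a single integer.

Step 0 (initial): 3 infected
Step 1: +9 new -> 12 infected
Step 2: +13 new -> 25 infected

Answer: 25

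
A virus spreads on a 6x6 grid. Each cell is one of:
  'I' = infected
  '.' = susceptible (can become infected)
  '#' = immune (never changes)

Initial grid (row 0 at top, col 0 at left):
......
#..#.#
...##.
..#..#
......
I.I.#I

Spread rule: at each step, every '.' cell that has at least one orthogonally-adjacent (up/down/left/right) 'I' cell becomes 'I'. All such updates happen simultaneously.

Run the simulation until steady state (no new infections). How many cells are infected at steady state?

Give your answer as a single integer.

Step 0 (initial): 3 infected
Step 1: +5 new -> 8 infected
Step 2: +4 new -> 12 infected
Step 3: +4 new -> 16 infected
Step 4: +1 new -> 17 infected
Step 5: +2 new -> 19 infected
Step 6: +2 new -> 21 infected
Step 7: +2 new -> 23 infected
Step 8: +1 new -> 24 infected
Step 9: +1 new -> 25 infected
Step 10: +2 new -> 27 infected
Step 11: +0 new -> 27 infected

Answer: 27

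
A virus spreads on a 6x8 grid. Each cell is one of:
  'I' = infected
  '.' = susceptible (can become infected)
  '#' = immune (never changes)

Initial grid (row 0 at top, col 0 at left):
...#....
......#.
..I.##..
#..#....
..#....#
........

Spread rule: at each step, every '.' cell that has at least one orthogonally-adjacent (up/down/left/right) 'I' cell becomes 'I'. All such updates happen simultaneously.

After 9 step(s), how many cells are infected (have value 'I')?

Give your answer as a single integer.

Answer: 34

Derivation:
Step 0 (initial): 1 infected
Step 1: +4 new -> 5 infected
Step 2: +5 new -> 10 infected
Step 3: +4 new -> 14 infected
Step 4: +5 new -> 19 infected
Step 5: +3 new -> 22 infected
Step 6: +2 new -> 24 infected
Step 7: +3 new -> 27 infected
Step 8: +3 new -> 30 infected
Step 9: +4 new -> 34 infected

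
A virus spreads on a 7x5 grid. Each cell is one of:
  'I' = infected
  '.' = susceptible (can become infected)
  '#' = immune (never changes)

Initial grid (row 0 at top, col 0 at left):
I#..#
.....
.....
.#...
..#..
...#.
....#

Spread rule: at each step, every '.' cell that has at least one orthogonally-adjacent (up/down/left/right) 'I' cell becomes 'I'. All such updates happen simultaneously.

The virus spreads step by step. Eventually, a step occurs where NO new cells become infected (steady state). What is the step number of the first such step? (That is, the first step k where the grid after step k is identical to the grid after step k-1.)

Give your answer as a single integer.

Answer: 10

Derivation:
Step 0 (initial): 1 infected
Step 1: +1 new -> 2 infected
Step 2: +2 new -> 4 infected
Step 3: +3 new -> 7 infected
Step 4: +4 new -> 11 infected
Step 5: +6 new -> 17 infected
Step 6: +4 new -> 21 infected
Step 7: +4 new -> 25 infected
Step 8: +2 new -> 27 infected
Step 9: +2 new -> 29 infected
Step 10: +0 new -> 29 infected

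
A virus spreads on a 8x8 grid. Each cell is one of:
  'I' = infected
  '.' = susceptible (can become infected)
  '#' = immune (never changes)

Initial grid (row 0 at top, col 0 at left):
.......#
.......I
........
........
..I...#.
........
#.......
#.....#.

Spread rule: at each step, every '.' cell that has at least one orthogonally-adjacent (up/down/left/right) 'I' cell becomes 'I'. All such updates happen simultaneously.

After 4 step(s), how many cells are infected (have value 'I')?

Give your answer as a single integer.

Answer: 48

Derivation:
Step 0 (initial): 2 infected
Step 1: +6 new -> 8 infected
Step 2: +12 new -> 20 infected
Step 3: +16 new -> 36 infected
Step 4: +12 new -> 48 infected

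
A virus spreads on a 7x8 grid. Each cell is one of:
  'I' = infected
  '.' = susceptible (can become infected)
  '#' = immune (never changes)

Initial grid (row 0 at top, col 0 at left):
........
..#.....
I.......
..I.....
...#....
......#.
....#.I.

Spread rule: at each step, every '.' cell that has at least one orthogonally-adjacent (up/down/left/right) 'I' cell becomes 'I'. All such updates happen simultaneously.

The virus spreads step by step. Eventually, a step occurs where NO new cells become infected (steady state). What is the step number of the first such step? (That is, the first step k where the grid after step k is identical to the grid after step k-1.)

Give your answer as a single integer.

Step 0 (initial): 3 infected
Step 1: +9 new -> 12 infected
Step 2: +9 new -> 21 infected
Step 3: +12 new -> 33 infected
Step 4: +10 new -> 43 infected
Step 5: +4 new -> 47 infected
Step 6: +3 new -> 50 infected
Step 7: +2 new -> 52 infected
Step 8: +0 new -> 52 infected

Answer: 8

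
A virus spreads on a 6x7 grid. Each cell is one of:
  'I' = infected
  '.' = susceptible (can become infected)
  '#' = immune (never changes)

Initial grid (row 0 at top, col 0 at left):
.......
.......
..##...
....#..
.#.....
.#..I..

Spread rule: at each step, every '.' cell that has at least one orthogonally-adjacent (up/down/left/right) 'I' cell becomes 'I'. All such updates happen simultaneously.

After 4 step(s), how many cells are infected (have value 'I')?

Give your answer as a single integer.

Step 0 (initial): 1 infected
Step 1: +3 new -> 4 infected
Step 2: +4 new -> 8 infected
Step 3: +4 new -> 12 infected
Step 4: +3 new -> 15 infected

Answer: 15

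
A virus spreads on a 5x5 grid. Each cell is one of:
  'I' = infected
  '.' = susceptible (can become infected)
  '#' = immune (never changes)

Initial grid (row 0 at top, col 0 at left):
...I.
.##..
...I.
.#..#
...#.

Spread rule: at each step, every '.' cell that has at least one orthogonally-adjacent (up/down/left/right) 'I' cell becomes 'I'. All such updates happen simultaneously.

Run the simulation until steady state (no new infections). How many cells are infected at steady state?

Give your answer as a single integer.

Step 0 (initial): 2 infected
Step 1: +6 new -> 8 infected
Step 2: +4 new -> 12 infected
Step 3: +3 new -> 15 infected
Step 4: +3 new -> 18 infected
Step 5: +1 new -> 19 infected
Step 6: +0 new -> 19 infected

Answer: 19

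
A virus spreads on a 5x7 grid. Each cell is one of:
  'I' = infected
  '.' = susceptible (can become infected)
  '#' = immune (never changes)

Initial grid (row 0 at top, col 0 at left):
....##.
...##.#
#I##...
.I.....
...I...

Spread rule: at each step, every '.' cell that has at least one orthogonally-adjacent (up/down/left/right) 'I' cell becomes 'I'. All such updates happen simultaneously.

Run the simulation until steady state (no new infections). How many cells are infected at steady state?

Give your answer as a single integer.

Step 0 (initial): 3 infected
Step 1: +7 new -> 10 infected
Step 2: +6 new -> 16 infected
Step 3: +5 new -> 21 infected
Step 4: +3 new -> 24 infected
Step 5: +2 new -> 26 infected
Step 6: +0 new -> 26 infected

Answer: 26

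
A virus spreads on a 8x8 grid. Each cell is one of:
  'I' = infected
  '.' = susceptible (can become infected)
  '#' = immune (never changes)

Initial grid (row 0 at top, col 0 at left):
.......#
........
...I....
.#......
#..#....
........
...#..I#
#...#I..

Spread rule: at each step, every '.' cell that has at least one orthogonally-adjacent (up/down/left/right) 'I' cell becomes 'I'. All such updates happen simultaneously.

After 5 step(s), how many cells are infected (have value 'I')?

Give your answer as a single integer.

Step 0 (initial): 3 infected
Step 1: +7 new -> 10 infected
Step 2: +12 new -> 22 infected
Step 3: +13 new -> 35 infected
Step 4: +10 new -> 45 infected
Step 5: +5 new -> 50 infected

Answer: 50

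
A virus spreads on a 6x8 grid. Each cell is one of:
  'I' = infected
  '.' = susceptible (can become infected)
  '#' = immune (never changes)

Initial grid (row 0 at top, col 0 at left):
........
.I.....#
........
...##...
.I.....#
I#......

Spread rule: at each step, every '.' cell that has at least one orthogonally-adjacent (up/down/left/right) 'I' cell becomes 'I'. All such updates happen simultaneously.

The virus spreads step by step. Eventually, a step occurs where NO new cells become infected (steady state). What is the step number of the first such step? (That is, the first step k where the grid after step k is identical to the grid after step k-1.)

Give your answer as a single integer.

Step 0 (initial): 3 infected
Step 1: +7 new -> 10 infected
Step 2: +9 new -> 19 infected
Step 3: +5 new -> 24 infected
Step 4: +5 new -> 29 infected
Step 5: +6 new -> 35 infected
Step 6: +4 new -> 39 infected
Step 7: +4 new -> 43 infected
Step 8: +0 new -> 43 infected

Answer: 8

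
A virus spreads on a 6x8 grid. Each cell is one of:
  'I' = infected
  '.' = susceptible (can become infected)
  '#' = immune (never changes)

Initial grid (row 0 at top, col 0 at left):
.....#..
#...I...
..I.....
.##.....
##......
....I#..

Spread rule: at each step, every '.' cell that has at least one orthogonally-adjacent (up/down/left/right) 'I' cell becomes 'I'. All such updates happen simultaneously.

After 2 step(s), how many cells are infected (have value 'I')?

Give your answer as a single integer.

Answer: 23

Derivation:
Step 0 (initial): 3 infected
Step 1: +9 new -> 12 infected
Step 2: +11 new -> 23 infected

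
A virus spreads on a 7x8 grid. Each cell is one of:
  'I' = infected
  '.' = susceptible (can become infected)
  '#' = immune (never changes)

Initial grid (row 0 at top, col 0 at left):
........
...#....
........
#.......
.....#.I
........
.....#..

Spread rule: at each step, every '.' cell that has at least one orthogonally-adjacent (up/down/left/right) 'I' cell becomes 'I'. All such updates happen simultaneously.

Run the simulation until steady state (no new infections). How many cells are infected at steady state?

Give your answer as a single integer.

Answer: 52

Derivation:
Step 0 (initial): 1 infected
Step 1: +3 new -> 4 infected
Step 2: +4 new -> 8 infected
Step 3: +5 new -> 13 infected
Step 4: +5 new -> 18 infected
Step 5: +7 new -> 25 infected
Step 6: +7 new -> 32 infected
Step 7: +6 new -> 38 infected
Step 8: +6 new -> 44 infected
Step 9: +5 new -> 49 infected
Step 10: +2 new -> 51 infected
Step 11: +1 new -> 52 infected
Step 12: +0 new -> 52 infected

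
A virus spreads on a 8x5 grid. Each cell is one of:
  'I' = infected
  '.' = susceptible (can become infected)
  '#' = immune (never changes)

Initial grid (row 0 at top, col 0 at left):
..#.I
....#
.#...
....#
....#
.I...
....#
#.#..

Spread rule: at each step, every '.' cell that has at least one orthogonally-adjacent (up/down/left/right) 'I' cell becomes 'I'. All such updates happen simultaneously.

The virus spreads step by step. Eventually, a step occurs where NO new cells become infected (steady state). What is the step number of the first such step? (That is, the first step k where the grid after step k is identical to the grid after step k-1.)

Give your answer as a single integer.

Step 0 (initial): 2 infected
Step 1: +5 new -> 7 infected
Step 2: +8 new -> 15 infected
Step 3: +7 new -> 22 infected
Step 4: +6 new -> 28 infected
Step 5: +3 new -> 31 infected
Step 6: +1 new -> 32 infected
Step 7: +0 new -> 32 infected

Answer: 7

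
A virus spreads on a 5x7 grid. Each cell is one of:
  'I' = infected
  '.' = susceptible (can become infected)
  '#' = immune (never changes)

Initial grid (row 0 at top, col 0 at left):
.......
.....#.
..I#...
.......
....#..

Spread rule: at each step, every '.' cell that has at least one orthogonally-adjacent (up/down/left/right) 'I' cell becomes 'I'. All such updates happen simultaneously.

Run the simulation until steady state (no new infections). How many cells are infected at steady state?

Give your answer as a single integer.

Step 0 (initial): 1 infected
Step 1: +3 new -> 4 infected
Step 2: +7 new -> 11 infected
Step 3: +8 new -> 19 infected
Step 4: +5 new -> 24 infected
Step 5: +4 new -> 28 infected
Step 6: +3 new -> 31 infected
Step 7: +1 new -> 32 infected
Step 8: +0 new -> 32 infected

Answer: 32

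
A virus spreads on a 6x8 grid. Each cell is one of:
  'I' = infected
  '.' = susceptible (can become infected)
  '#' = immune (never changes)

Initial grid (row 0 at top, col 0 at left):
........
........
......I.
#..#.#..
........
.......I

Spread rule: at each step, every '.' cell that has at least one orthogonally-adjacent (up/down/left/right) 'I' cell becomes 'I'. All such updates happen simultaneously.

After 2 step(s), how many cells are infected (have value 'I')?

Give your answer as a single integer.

Answer: 15

Derivation:
Step 0 (initial): 2 infected
Step 1: +6 new -> 8 infected
Step 2: +7 new -> 15 infected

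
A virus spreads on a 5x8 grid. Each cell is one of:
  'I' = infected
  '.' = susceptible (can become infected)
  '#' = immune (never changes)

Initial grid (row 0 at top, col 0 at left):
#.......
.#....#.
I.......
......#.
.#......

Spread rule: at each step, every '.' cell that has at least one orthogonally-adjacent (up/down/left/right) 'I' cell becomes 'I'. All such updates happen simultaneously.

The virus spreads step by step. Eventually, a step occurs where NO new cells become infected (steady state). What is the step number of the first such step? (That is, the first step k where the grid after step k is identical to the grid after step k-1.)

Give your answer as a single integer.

Step 0 (initial): 1 infected
Step 1: +3 new -> 4 infected
Step 2: +3 new -> 7 infected
Step 3: +3 new -> 10 infected
Step 4: +5 new -> 15 infected
Step 5: +6 new -> 21 infected
Step 6: +5 new -> 26 infected
Step 7: +3 new -> 29 infected
Step 8: +4 new -> 33 infected
Step 9: +2 new -> 35 infected
Step 10: +0 new -> 35 infected

Answer: 10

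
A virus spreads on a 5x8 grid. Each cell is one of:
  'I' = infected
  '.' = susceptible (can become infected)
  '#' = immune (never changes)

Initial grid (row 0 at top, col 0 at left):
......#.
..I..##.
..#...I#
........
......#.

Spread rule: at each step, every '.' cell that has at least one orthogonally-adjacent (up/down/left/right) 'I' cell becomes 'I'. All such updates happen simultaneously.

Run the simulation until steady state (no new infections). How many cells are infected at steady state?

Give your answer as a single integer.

Step 0 (initial): 2 infected
Step 1: +5 new -> 7 infected
Step 2: +9 new -> 16 infected
Step 3: +8 new -> 24 infected
Step 4: +6 new -> 30 infected
Step 5: +2 new -> 32 infected
Step 6: +0 new -> 32 infected

Answer: 32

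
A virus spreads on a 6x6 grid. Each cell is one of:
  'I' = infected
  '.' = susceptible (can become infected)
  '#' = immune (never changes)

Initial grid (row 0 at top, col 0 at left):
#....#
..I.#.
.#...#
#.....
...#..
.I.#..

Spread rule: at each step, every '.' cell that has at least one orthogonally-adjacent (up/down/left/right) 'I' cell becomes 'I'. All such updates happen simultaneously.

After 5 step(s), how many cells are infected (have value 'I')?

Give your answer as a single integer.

Answer: 24

Derivation:
Step 0 (initial): 2 infected
Step 1: +7 new -> 9 infected
Step 2: +8 new -> 17 infected
Step 3: +4 new -> 21 infected
Step 4: +1 new -> 22 infected
Step 5: +2 new -> 24 infected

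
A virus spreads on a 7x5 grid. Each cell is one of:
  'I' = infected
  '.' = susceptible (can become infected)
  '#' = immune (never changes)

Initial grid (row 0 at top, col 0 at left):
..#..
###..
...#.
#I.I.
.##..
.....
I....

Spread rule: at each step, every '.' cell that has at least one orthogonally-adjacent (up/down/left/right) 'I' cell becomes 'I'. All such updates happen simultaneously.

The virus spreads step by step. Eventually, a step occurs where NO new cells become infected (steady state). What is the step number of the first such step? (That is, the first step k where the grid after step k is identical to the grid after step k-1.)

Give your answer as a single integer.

Step 0 (initial): 3 infected
Step 1: +6 new -> 9 infected
Step 2: +8 new -> 17 infected
Step 3: +4 new -> 21 infected
Step 4: +3 new -> 24 infected
Step 5: +1 new -> 25 infected
Step 6: +0 new -> 25 infected

Answer: 6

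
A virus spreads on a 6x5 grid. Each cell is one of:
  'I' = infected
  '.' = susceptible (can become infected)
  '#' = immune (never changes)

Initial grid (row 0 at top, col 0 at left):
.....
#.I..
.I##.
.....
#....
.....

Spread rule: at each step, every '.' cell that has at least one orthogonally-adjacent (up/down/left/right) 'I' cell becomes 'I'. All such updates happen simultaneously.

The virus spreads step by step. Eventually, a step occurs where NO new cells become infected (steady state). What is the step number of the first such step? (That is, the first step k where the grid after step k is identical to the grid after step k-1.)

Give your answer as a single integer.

Step 0 (initial): 2 infected
Step 1: +5 new -> 7 infected
Step 2: +6 new -> 13 infected
Step 3: +6 new -> 19 infected
Step 4: +4 new -> 23 infected
Step 5: +2 new -> 25 infected
Step 6: +1 new -> 26 infected
Step 7: +0 new -> 26 infected

Answer: 7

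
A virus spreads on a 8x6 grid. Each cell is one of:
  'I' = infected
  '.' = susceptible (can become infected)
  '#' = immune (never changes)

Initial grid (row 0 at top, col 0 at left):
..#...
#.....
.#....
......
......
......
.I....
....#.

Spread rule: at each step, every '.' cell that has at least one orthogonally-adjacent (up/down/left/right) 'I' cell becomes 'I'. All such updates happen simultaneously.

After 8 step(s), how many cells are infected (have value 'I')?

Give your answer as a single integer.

Answer: 40

Derivation:
Step 0 (initial): 1 infected
Step 1: +4 new -> 5 infected
Step 2: +6 new -> 11 infected
Step 3: +6 new -> 17 infected
Step 4: +5 new -> 22 infected
Step 5: +6 new -> 28 infected
Step 6: +4 new -> 32 infected
Step 7: +4 new -> 36 infected
Step 8: +4 new -> 40 infected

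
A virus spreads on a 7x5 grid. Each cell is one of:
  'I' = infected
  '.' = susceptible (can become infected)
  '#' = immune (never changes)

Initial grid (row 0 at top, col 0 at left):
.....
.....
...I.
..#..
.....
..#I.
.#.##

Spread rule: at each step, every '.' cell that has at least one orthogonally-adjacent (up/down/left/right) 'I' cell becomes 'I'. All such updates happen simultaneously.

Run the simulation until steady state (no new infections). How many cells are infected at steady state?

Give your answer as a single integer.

Answer: 29

Derivation:
Step 0 (initial): 2 infected
Step 1: +6 new -> 8 infected
Step 2: +7 new -> 15 infected
Step 3: +6 new -> 21 infected
Step 4: +5 new -> 26 infected
Step 5: +2 new -> 28 infected
Step 6: +1 new -> 29 infected
Step 7: +0 new -> 29 infected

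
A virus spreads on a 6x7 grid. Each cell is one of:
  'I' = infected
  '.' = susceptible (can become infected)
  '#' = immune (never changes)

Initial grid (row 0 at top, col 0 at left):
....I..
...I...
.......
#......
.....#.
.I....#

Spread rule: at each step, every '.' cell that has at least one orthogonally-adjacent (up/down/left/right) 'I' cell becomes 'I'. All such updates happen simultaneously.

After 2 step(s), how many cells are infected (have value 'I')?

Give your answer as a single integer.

Answer: 22

Derivation:
Step 0 (initial): 3 infected
Step 1: +8 new -> 11 infected
Step 2: +11 new -> 22 infected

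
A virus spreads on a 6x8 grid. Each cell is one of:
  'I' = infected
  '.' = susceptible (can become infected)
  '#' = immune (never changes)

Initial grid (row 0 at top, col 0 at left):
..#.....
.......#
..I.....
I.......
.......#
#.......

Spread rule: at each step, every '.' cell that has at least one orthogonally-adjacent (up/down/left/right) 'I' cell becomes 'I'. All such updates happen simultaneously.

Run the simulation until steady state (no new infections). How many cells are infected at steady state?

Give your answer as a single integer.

Step 0 (initial): 2 infected
Step 1: +7 new -> 9 infected
Step 2: +7 new -> 16 infected
Step 3: +9 new -> 25 infected
Step 4: +6 new -> 31 infected
Step 5: +6 new -> 37 infected
Step 6: +4 new -> 41 infected
Step 7: +2 new -> 43 infected
Step 8: +1 new -> 44 infected
Step 9: +0 new -> 44 infected

Answer: 44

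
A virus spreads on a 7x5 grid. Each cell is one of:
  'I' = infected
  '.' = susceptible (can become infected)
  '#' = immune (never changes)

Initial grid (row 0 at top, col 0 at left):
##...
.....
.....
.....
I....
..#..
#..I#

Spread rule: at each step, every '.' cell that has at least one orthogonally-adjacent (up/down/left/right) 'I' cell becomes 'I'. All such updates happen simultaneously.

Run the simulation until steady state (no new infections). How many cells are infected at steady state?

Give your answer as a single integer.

Answer: 30

Derivation:
Step 0 (initial): 2 infected
Step 1: +5 new -> 7 infected
Step 2: +7 new -> 14 infected
Step 3: +5 new -> 19 infected
Step 4: +4 new -> 23 infected
Step 5: +3 new -> 26 infected
Step 6: +3 new -> 29 infected
Step 7: +1 new -> 30 infected
Step 8: +0 new -> 30 infected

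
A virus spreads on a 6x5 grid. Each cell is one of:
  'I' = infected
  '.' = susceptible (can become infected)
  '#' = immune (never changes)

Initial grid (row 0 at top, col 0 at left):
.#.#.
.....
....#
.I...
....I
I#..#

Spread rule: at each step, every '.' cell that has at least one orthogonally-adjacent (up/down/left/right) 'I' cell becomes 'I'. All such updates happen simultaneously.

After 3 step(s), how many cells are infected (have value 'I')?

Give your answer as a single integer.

Answer: 20

Derivation:
Step 0 (initial): 3 infected
Step 1: +7 new -> 10 infected
Step 2: +6 new -> 16 infected
Step 3: +4 new -> 20 infected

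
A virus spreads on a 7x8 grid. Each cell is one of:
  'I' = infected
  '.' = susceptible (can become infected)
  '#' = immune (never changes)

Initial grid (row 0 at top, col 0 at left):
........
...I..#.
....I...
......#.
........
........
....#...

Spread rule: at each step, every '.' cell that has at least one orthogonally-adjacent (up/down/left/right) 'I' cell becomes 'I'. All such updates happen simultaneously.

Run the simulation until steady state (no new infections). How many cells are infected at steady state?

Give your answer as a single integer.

Step 0 (initial): 2 infected
Step 1: +6 new -> 8 infected
Step 2: +9 new -> 17 infected
Step 3: +9 new -> 26 infected
Step 4: +10 new -> 36 infected
Step 5: +8 new -> 44 infected
Step 6: +5 new -> 49 infected
Step 7: +3 new -> 52 infected
Step 8: +1 new -> 53 infected
Step 9: +0 new -> 53 infected

Answer: 53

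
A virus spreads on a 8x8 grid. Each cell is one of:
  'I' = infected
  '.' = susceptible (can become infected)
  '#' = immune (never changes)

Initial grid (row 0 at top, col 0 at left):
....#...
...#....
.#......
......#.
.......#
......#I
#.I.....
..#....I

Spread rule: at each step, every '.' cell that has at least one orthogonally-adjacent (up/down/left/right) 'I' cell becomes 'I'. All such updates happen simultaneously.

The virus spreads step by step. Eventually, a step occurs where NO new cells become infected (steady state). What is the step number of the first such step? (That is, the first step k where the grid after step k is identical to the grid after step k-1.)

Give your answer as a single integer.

Step 0 (initial): 3 infected
Step 1: +5 new -> 8 infected
Step 2: +8 new -> 16 infected
Step 3: +8 new -> 24 infected
Step 4: +6 new -> 30 infected
Step 5: +5 new -> 35 infected
Step 6: +6 new -> 41 infected
Step 7: +5 new -> 46 infected
Step 8: +3 new -> 49 infected
Step 9: +3 new -> 52 infected
Step 10: +3 new -> 55 infected
Step 11: +1 new -> 56 infected
Step 12: +0 new -> 56 infected

Answer: 12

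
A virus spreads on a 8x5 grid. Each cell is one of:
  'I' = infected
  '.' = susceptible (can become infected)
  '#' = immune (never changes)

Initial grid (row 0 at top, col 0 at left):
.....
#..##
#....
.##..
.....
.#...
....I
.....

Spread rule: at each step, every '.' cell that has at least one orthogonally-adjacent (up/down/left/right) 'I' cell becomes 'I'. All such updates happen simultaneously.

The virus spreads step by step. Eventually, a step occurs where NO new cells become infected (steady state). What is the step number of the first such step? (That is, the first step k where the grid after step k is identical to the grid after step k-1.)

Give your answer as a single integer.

Step 0 (initial): 1 infected
Step 1: +3 new -> 4 infected
Step 2: +4 new -> 8 infected
Step 3: +5 new -> 13 infected
Step 4: +5 new -> 18 infected
Step 5: +4 new -> 22 infected
Step 6: +2 new -> 24 infected
Step 7: +3 new -> 27 infected
Step 8: +2 new -> 29 infected
Step 9: +2 new -> 31 infected
Step 10: +2 new -> 33 infected
Step 11: +0 new -> 33 infected

Answer: 11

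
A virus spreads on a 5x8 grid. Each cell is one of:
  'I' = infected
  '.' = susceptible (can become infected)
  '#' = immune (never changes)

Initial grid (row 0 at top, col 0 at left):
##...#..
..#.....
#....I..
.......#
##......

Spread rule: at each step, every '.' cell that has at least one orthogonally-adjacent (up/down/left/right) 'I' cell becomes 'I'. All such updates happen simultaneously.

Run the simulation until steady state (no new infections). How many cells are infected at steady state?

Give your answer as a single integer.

Step 0 (initial): 1 infected
Step 1: +4 new -> 5 infected
Step 2: +7 new -> 12 infected
Step 3: +8 new -> 20 infected
Step 4: +6 new -> 26 infected
Step 5: +4 new -> 30 infected
Step 6: +2 new -> 32 infected
Step 7: +0 new -> 32 infected

Answer: 32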